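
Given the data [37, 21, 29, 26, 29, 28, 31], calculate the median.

29

Step 1: Sort the data in ascending order: [21, 26, 28, 29, 29, 31, 37]
Step 2: The number of values is n = 7.
Step 3: Since n is odd, the median is the middle value at position 4: 29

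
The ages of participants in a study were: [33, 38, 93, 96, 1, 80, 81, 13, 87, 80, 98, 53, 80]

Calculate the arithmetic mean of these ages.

64.0769

Step 1: Sum all values: 33 + 38 + 93 + 96 + 1 + 80 + 81 + 13 + 87 + 80 + 98 + 53 + 80 = 833
Step 2: Count the number of values: n = 13
Step 3: Mean = sum / n = 833 / 13 = 64.0769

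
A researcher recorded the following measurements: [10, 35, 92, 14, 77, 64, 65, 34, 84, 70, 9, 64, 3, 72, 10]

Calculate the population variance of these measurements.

924.6489

Step 1: Compute the mean: (10 + 35 + 92 + 14 + 77 + 64 + 65 + 34 + 84 + 70 + 9 + 64 + 3 + 72 + 10) / 15 = 46.8667
Step 2: Compute squared deviations from the mean:
  (10 - 46.8667)^2 = 1359.1511
  (35 - 46.8667)^2 = 140.8178
  (92 - 46.8667)^2 = 2037.0178
  (14 - 46.8667)^2 = 1080.2178
  (77 - 46.8667)^2 = 908.0178
  (64 - 46.8667)^2 = 293.5511
  (65 - 46.8667)^2 = 328.8178
  (34 - 46.8667)^2 = 165.5511
  (84 - 46.8667)^2 = 1378.8844
  (70 - 46.8667)^2 = 535.1511
  (9 - 46.8667)^2 = 1433.8844
  (64 - 46.8667)^2 = 293.5511
  (3 - 46.8667)^2 = 1924.2844
  (72 - 46.8667)^2 = 631.6844
  (10 - 46.8667)^2 = 1359.1511
Step 3: Sum of squared deviations = 13869.7333
Step 4: Population variance = 13869.7333 / 15 = 924.6489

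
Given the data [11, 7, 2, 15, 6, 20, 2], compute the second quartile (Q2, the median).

7

Step 1: Sort the data: [2, 2, 6, 7, 11, 15, 20]
Step 2: n = 7
Step 3: Q2 is the median. Since n is odd, it is the middle value at position 4: 7
Step 4: Q2 = 7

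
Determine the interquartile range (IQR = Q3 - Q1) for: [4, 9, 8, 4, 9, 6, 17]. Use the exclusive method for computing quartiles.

5

Step 1: Sort the data: [4, 4, 6, 8, 9, 9, 17]
Step 2: n = 7
Step 3: Using the exclusive quartile method:
  Q1 = 4
  Q2 (median) = 8
  Q3 = 9
  IQR = Q3 - Q1 = 9 - 4 = 5
Step 4: IQR = 5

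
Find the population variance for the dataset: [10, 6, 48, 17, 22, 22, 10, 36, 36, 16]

167.21

Step 1: Compute the mean: (10 + 6 + 48 + 17 + 22 + 22 + 10 + 36 + 36 + 16) / 10 = 22.3
Step 2: Compute squared deviations from the mean:
  (10 - 22.3)^2 = 151.29
  (6 - 22.3)^2 = 265.69
  (48 - 22.3)^2 = 660.49
  (17 - 22.3)^2 = 28.09
  (22 - 22.3)^2 = 0.09
  (22 - 22.3)^2 = 0.09
  (10 - 22.3)^2 = 151.29
  (36 - 22.3)^2 = 187.69
  (36 - 22.3)^2 = 187.69
  (16 - 22.3)^2 = 39.69
Step 3: Sum of squared deviations = 1672.1
Step 4: Population variance = 1672.1 / 10 = 167.21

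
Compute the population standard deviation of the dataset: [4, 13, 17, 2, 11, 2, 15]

5.8902

Step 1: Compute the mean: 9.1429
Step 2: Sum of squared deviations from the mean: 242.8571
Step 3: Population variance = 242.8571 / 7 = 34.6939
Step 4: Standard deviation = sqrt(34.6939) = 5.8902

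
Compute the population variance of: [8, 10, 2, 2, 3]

11.2

Step 1: Compute the mean: (8 + 10 + 2 + 2 + 3) / 5 = 5
Step 2: Compute squared deviations from the mean:
  (8 - 5)^2 = 9
  (10 - 5)^2 = 25
  (2 - 5)^2 = 9
  (2 - 5)^2 = 9
  (3 - 5)^2 = 4
Step 3: Sum of squared deviations = 56
Step 4: Population variance = 56 / 5 = 11.2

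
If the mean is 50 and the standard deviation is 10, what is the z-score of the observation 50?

0

Step 1: Recall the z-score formula: z = (x - mu) / sigma
Step 2: Substitute values: z = (50 - 50) / 10
Step 3: z = 0 / 10 = 0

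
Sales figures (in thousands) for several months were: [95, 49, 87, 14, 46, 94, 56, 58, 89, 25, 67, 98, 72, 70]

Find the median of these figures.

68.5

Step 1: Sort the data in ascending order: [14, 25, 46, 49, 56, 58, 67, 70, 72, 87, 89, 94, 95, 98]
Step 2: The number of values is n = 14.
Step 3: Since n is even, the median is the average of positions 7 and 8:
  Median = (67 + 70) / 2 = 68.5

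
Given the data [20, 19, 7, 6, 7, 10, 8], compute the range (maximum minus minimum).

14

Step 1: Identify the maximum value: max = 20
Step 2: Identify the minimum value: min = 6
Step 3: Range = max - min = 20 - 6 = 14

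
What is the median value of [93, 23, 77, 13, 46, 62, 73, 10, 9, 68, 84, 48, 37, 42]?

47

Step 1: Sort the data in ascending order: [9, 10, 13, 23, 37, 42, 46, 48, 62, 68, 73, 77, 84, 93]
Step 2: The number of values is n = 14.
Step 3: Since n is even, the median is the average of positions 7 and 8:
  Median = (46 + 48) / 2 = 47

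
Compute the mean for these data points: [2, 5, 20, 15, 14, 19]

12.5

Step 1: Sum all values: 2 + 5 + 20 + 15 + 14 + 19 = 75
Step 2: Count the number of values: n = 6
Step 3: Mean = sum / n = 75 / 6 = 12.5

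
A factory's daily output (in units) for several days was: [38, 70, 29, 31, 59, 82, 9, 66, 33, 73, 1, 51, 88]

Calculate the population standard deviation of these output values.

26.3428

Step 1: Compute the mean: 48.4615
Step 2: Sum of squared deviations from the mean: 9021.2308
Step 3: Population variance = 9021.2308 / 13 = 693.9408
Step 4: Standard deviation = sqrt(693.9408) = 26.3428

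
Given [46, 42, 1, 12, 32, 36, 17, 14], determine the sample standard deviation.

16.1688

Step 1: Compute the mean: 25
Step 2: Sum of squared deviations from the mean: 1830
Step 3: Sample variance = 1830 / 7 = 261.4286
Step 4: Standard deviation = sqrt(261.4286) = 16.1688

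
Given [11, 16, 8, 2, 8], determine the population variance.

20.8

Step 1: Compute the mean: (11 + 16 + 8 + 2 + 8) / 5 = 9
Step 2: Compute squared deviations from the mean:
  (11 - 9)^2 = 4
  (16 - 9)^2 = 49
  (8 - 9)^2 = 1
  (2 - 9)^2 = 49
  (8 - 9)^2 = 1
Step 3: Sum of squared deviations = 104
Step 4: Population variance = 104 / 5 = 20.8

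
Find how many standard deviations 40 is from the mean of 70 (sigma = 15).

-2

Step 1: Recall the z-score formula: z = (x - mu) / sigma
Step 2: Substitute values: z = (40 - 70) / 15
Step 3: z = -30 / 15 = -2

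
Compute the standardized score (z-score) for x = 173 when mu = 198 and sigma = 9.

-2.7778

Step 1: Recall the z-score formula: z = (x - mu) / sigma
Step 2: Substitute values: z = (173 - 198) / 9
Step 3: z = -25 / 9 = -2.7778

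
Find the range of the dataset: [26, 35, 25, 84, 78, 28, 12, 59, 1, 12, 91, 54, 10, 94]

93

Step 1: Identify the maximum value: max = 94
Step 2: Identify the minimum value: min = 1
Step 3: Range = max - min = 94 - 1 = 93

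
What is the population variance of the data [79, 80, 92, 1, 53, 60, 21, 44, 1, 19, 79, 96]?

1096.5764

Step 1: Compute the mean: (79 + 80 + 92 + 1 + 53 + 60 + 21 + 44 + 1 + 19 + 79 + 96) / 12 = 52.0833
Step 2: Compute squared deviations from the mean:
  (79 - 52.0833)^2 = 724.5069
  (80 - 52.0833)^2 = 779.3403
  (92 - 52.0833)^2 = 1593.3403
  (1 - 52.0833)^2 = 2609.5069
  (53 - 52.0833)^2 = 0.8403
  (60 - 52.0833)^2 = 62.6736
  (21 - 52.0833)^2 = 966.1736
  (44 - 52.0833)^2 = 65.3403
  (1 - 52.0833)^2 = 2609.5069
  (19 - 52.0833)^2 = 1094.5069
  (79 - 52.0833)^2 = 724.5069
  (96 - 52.0833)^2 = 1928.6736
Step 3: Sum of squared deviations = 13158.9167
Step 4: Population variance = 13158.9167 / 12 = 1096.5764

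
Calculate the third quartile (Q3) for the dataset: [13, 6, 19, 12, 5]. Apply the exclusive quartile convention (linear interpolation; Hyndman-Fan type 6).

16

Step 1: Sort the data: [5, 6, 12, 13, 19]
Step 2: n = 5
Step 3: Using the exclusive quartile method:
  Q1 = 5.5
  Q2 (median) = 12
  Q3 = 16
  IQR = Q3 - Q1 = 16 - 5.5 = 10.5
Step 4: Q3 = 16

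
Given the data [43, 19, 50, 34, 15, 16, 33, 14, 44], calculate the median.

33

Step 1: Sort the data in ascending order: [14, 15, 16, 19, 33, 34, 43, 44, 50]
Step 2: The number of values is n = 9.
Step 3: Since n is odd, the median is the middle value at position 5: 33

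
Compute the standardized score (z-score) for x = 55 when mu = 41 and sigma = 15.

0.9333

Step 1: Recall the z-score formula: z = (x - mu) / sigma
Step 2: Substitute values: z = (55 - 41) / 15
Step 3: z = 14 / 15 = 0.9333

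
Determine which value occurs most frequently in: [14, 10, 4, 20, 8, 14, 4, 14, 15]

14

Step 1: Count the frequency of each value:
  4: appears 2 time(s)
  8: appears 1 time(s)
  10: appears 1 time(s)
  14: appears 3 time(s)
  15: appears 1 time(s)
  20: appears 1 time(s)
Step 2: The value 14 appears most frequently (3 times).
Step 3: Mode = 14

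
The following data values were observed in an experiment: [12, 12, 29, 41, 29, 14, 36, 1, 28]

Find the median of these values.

28

Step 1: Sort the data in ascending order: [1, 12, 12, 14, 28, 29, 29, 36, 41]
Step 2: The number of values is n = 9.
Step 3: Since n is odd, the median is the middle value at position 5: 28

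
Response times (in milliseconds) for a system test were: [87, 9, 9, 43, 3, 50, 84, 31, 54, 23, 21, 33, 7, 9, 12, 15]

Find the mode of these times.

9

Step 1: Count the frequency of each value:
  3: appears 1 time(s)
  7: appears 1 time(s)
  9: appears 3 time(s)
  12: appears 1 time(s)
  15: appears 1 time(s)
  21: appears 1 time(s)
  23: appears 1 time(s)
  31: appears 1 time(s)
  33: appears 1 time(s)
  43: appears 1 time(s)
  50: appears 1 time(s)
  54: appears 1 time(s)
  84: appears 1 time(s)
  87: appears 1 time(s)
Step 2: The value 9 appears most frequently (3 times).
Step 3: Mode = 9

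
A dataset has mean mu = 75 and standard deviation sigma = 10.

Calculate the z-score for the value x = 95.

2

Step 1: Recall the z-score formula: z = (x - mu) / sigma
Step 2: Substitute values: z = (95 - 75) / 10
Step 3: z = 20 / 10 = 2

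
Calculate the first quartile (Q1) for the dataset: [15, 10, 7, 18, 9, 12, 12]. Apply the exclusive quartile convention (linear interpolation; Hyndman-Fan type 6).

9

Step 1: Sort the data: [7, 9, 10, 12, 12, 15, 18]
Step 2: n = 7
Step 3: Using the exclusive quartile method:
  Q1 = 9
  Q2 (median) = 12
  Q3 = 15
  IQR = Q3 - Q1 = 15 - 9 = 6
Step 4: Q1 = 9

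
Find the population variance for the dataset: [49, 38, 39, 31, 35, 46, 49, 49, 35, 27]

58.36

Step 1: Compute the mean: (49 + 38 + 39 + 31 + 35 + 46 + 49 + 49 + 35 + 27) / 10 = 39.8
Step 2: Compute squared deviations from the mean:
  (49 - 39.8)^2 = 84.64
  (38 - 39.8)^2 = 3.24
  (39 - 39.8)^2 = 0.64
  (31 - 39.8)^2 = 77.44
  (35 - 39.8)^2 = 23.04
  (46 - 39.8)^2 = 38.44
  (49 - 39.8)^2 = 84.64
  (49 - 39.8)^2 = 84.64
  (35 - 39.8)^2 = 23.04
  (27 - 39.8)^2 = 163.84
Step 3: Sum of squared deviations = 583.6
Step 4: Population variance = 583.6 / 10 = 58.36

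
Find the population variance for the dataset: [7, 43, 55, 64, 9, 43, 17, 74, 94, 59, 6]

809.0579

Step 1: Compute the mean: (7 + 43 + 55 + 64 + 9 + 43 + 17 + 74 + 94 + 59 + 6) / 11 = 42.8182
Step 2: Compute squared deviations from the mean:
  (7 - 42.8182)^2 = 1282.9421
  (43 - 42.8182)^2 = 0.0331
  (55 - 42.8182)^2 = 148.3967
  (64 - 42.8182)^2 = 448.6694
  (9 - 42.8182)^2 = 1143.6694
  (43 - 42.8182)^2 = 0.0331
  (17 - 42.8182)^2 = 666.5785
  (74 - 42.8182)^2 = 972.3058
  (94 - 42.8182)^2 = 2619.5785
  (59 - 42.8182)^2 = 261.8512
  (6 - 42.8182)^2 = 1355.5785
Step 3: Sum of squared deviations = 8899.6364
Step 4: Population variance = 8899.6364 / 11 = 809.0579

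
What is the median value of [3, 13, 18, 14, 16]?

14

Step 1: Sort the data in ascending order: [3, 13, 14, 16, 18]
Step 2: The number of values is n = 5.
Step 3: Since n is odd, the median is the middle value at position 3: 14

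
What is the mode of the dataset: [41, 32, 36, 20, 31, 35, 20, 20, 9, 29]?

20

Step 1: Count the frequency of each value:
  9: appears 1 time(s)
  20: appears 3 time(s)
  29: appears 1 time(s)
  31: appears 1 time(s)
  32: appears 1 time(s)
  35: appears 1 time(s)
  36: appears 1 time(s)
  41: appears 1 time(s)
Step 2: The value 20 appears most frequently (3 times).
Step 3: Mode = 20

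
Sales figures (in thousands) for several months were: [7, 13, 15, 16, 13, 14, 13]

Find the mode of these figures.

13

Step 1: Count the frequency of each value:
  7: appears 1 time(s)
  13: appears 3 time(s)
  14: appears 1 time(s)
  15: appears 1 time(s)
  16: appears 1 time(s)
Step 2: The value 13 appears most frequently (3 times).
Step 3: Mode = 13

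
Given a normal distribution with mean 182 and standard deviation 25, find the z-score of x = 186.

0.16

Step 1: Recall the z-score formula: z = (x - mu) / sigma
Step 2: Substitute values: z = (186 - 182) / 25
Step 3: z = 4 / 25 = 0.16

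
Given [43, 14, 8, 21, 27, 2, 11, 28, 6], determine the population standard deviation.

12.3808

Step 1: Compute the mean: 17.7778
Step 2: Sum of squared deviations from the mean: 1379.5556
Step 3: Population variance = 1379.5556 / 9 = 153.284
Step 4: Standard deviation = sqrt(153.284) = 12.3808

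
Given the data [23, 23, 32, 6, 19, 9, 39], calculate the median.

23

Step 1: Sort the data in ascending order: [6, 9, 19, 23, 23, 32, 39]
Step 2: The number of values is n = 7.
Step 3: Since n is odd, the median is the middle value at position 4: 23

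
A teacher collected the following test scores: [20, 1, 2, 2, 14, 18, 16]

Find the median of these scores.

14

Step 1: Sort the data in ascending order: [1, 2, 2, 14, 16, 18, 20]
Step 2: The number of values is n = 7.
Step 3: Since n is odd, the median is the middle value at position 4: 14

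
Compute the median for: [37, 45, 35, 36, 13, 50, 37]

37

Step 1: Sort the data in ascending order: [13, 35, 36, 37, 37, 45, 50]
Step 2: The number of values is n = 7.
Step 3: Since n is odd, the median is the middle value at position 4: 37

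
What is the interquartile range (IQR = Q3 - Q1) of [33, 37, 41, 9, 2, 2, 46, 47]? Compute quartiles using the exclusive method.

41

Step 1: Sort the data: [2, 2, 9, 33, 37, 41, 46, 47]
Step 2: n = 8
Step 3: Using the exclusive quartile method:
  Q1 = 3.75
  Q2 (median) = 35
  Q3 = 44.75
  IQR = Q3 - Q1 = 44.75 - 3.75 = 41
Step 4: IQR = 41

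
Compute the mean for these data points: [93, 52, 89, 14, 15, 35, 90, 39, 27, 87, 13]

50.3636

Step 1: Sum all values: 93 + 52 + 89 + 14 + 15 + 35 + 90 + 39 + 27 + 87 + 13 = 554
Step 2: Count the number of values: n = 11
Step 3: Mean = sum / n = 554 / 11 = 50.3636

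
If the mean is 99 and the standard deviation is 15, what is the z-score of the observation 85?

-0.9333

Step 1: Recall the z-score formula: z = (x - mu) / sigma
Step 2: Substitute values: z = (85 - 99) / 15
Step 3: z = -14 / 15 = -0.9333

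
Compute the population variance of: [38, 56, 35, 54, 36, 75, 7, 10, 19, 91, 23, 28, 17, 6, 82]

706.6489

Step 1: Compute the mean: (38 + 56 + 35 + 54 + 36 + 75 + 7 + 10 + 19 + 91 + 23 + 28 + 17 + 6 + 82) / 15 = 38.4667
Step 2: Compute squared deviations from the mean:
  (38 - 38.4667)^2 = 0.2178
  (56 - 38.4667)^2 = 307.4178
  (35 - 38.4667)^2 = 12.0178
  (54 - 38.4667)^2 = 241.2844
  (36 - 38.4667)^2 = 6.0844
  (75 - 38.4667)^2 = 1334.6844
  (7 - 38.4667)^2 = 990.1511
  (10 - 38.4667)^2 = 810.3511
  (19 - 38.4667)^2 = 378.9511
  (91 - 38.4667)^2 = 2759.7511
  (23 - 38.4667)^2 = 239.2178
  (28 - 38.4667)^2 = 109.5511
  (17 - 38.4667)^2 = 460.8178
  (6 - 38.4667)^2 = 1054.0844
  (82 - 38.4667)^2 = 1895.1511
Step 3: Sum of squared deviations = 10599.7333
Step 4: Population variance = 10599.7333 / 15 = 706.6489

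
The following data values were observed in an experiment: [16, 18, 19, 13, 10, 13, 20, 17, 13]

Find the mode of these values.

13

Step 1: Count the frequency of each value:
  10: appears 1 time(s)
  13: appears 3 time(s)
  16: appears 1 time(s)
  17: appears 1 time(s)
  18: appears 1 time(s)
  19: appears 1 time(s)
  20: appears 1 time(s)
Step 2: The value 13 appears most frequently (3 times).
Step 3: Mode = 13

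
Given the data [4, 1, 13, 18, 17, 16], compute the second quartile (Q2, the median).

14.5

Step 1: Sort the data: [1, 4, 13, 16, 17, 18]
Step 2: n = 6
Step 3: Q2 is the median. Since n is even, it is the average of the values at positions 3 and 4:
  Q2 = (13 + 16) / 2 = 14.5
Step 4: Q2 = 14.5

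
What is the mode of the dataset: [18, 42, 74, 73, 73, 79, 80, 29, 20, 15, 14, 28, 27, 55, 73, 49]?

73

Step 1: Count the frequency of each value:
  14: appears 1 time(s)
  15: appears 1 time(s)
  18: appears 1 time(s)
  20: appears 1 time(s)
  27: appears 1 time(s)
  28: appears 1 time(s)
  29: appears 1 time(s)
  42: appears 1 time(s)
  49: appears 1 time(s)
  55: appears 1 time(s)
  73: appears 3 time(s)
  74: appears 1 time(s)
  79: appears 1 time(s)
  80: appears 1 time(s)
Step 2: The value 73 appears most frequently (3 times).
Step 3: Mode = 73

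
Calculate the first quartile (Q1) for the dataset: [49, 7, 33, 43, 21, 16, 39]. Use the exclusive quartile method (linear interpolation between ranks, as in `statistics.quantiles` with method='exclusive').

16

Step 1: Sort the data: [7, 16, 21, 33, 39, 43, 49]
Step 2: n = 7
Step 3: Using the exclusive quartile method:
  Q1 = 16
  Q2 (median) = 33
  Q3 = 43
  IQR = Q3 - Q1 = 43 - 16 = 27
Step 4: Q1 = 16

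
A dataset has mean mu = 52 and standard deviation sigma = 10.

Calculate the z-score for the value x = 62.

1

Step 1: Recall the z-score formula: z = (x - mu) / sigma
Step 2: Substitute values: z = (62 - 52) / 10
Step 3: z = 10 / 10 = 1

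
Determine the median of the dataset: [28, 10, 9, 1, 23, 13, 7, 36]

11.5

Step 1: Sort the data in ascending order: [1, 7, 9, 10, 13, 23, 28, 36]
Step 2: The number of values is n = 8.
Step 3: Since n is even, the median is the average of positions 4 and 5:
  Median = (10 + 13) / 2 = 11.5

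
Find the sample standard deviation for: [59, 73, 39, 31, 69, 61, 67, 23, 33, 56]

17.9657

Step 1: Compute the mean: 51.1
Step 2: Sum of squared deviations from the mean: 2904.9
Step 3: Sample variance = 2904.9 / 9 = 322.7667
Step 4: Standard deviation = sqrt(322.7667) = 17.9657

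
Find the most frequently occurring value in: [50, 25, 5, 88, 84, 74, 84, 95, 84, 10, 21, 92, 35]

84

Step 1: Count the frequency of each value:
  5: appears 1 time(s)
  10: appears 1 time(s)
  21: appears 1 time(s)
  25: appears 1 time(s)
  35: appears 1 time(s)
  50: appears 1 time(s)
  74: appears 1 time(s)
  84: appears 3 time(s)
  88: appears 1 time(s)
  92: appears 1 time(s)
  95: appears 1 time(s)
Step 2: The value 84 appears most frequently (3 times).
Step 3: Mode = 84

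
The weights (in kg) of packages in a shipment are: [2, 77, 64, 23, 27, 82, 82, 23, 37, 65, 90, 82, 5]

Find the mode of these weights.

82

Step 1: Count the frequency of each value:
  2: appears 1 time(s)
  5: appears 1 time(s)
  23: appears 2 time(s)
  27: appears 1 time(s)
  37: appears 1 time(s)
  64: appears 1 time(s)
  65: appears 1 time(s)
  77: appears 1 time(s)
  82: appears 3 time(s)
  90: appears 1 time(s)
Step 2: The value 82 appears most frequently (3 times).
Step 3: Mode = 82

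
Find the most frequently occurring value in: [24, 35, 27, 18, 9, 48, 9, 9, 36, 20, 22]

9

Step 1: Count the frequency of each value:
  9: appears 3 time(s)
  18: appears 1 time(s)
  20: appears 1 time(s)
  22: appears 1 time(s)
  24: appears 1 time(s)
  27: appears 1 time(s)
  35: appears 1 time(s)
  36: appears 1 time(s)
  48: appears 1 time(s)
Step 2: The value 9 appears most frequently (3 times).
Step 3: Mode = 9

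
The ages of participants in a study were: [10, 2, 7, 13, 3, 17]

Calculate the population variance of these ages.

28.2222

Step 1: Compute the mean: (10 + 2 + 7 + 13 + 3 + 17) / 6 = 8.6667
Step 2: Compute squared deviations from the mean:
  (10 - 8.6667)^2 = 1.7778
  (2 - 8.6667)^2 = 44.4444
  (7 - 8.6667)^2 = 2.7778
  (13 - 8.6667)^2 = 18.7778
  (3 - 8.6667)^2 = 32.1111
  (17 - 8.6667)^2 = 69.4444
Step 3: Sum of squared deviations = 169.3333
Step 4: Population variance = 169.3333 / 6 = 28.2222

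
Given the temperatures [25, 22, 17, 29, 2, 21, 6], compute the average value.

17.4286

Step 1: Sum all values: 25 + 22 + 17 + 29 + 2 + 21 + 6 = 122
Step 2: Count the number of values: n = 7
Step 3: Mean = sum / n = 122 / 7 = 17.4286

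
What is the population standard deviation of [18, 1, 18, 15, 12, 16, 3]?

6.5341

Step 1: Compute the mean: 11.8571
Step 2: Sum of squared deviations from the mean: 298.8571
Step 3: Population variance = 298.8571 / 7 = 42.6939
Step 4: Standard deviation = sqrt(42.6939) = 6.5341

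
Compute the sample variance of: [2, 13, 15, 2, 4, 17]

47.7667

Step 1: Compute the mean: (2 + 13 + 15 + 2 + 4 + 17) / 6 = 8.8333
Step 2: Compute squared deviations from the mean:
  (2 - 8.8333)^2 = 46.6944
  (13 - 8.8333)^2 = 17.3611
  (15 - 8.8333)^2 = 38.0278
  (2 - 8.8333)^2 = 46.6944
  (4 - 8.8333)^2 = 23.3611
  (17 - 8.8333)^2 = 66.6944
Step 3: Sum of squared deviations = 238.8333
Step 4: Sample variance = 238.8333 / 5 = 47.7667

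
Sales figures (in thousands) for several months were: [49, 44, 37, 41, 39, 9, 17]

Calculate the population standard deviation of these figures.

13.7396

Step 1: Compute the mean: 33.7143
Step 2: Sum of squared deviations from the mean: 1321.4286
Step 3: Population variance = 1321.4286 / 7 = 188.7755
Step 4: Standard deviation = sqrt(188.7755) = 13.7396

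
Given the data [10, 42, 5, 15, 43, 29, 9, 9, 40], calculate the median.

15

Step 1: Sort the data in ascending order: [5, 9, 9, 10, 15, 29, 40, 42, 43]
Step 2: The number of values is n = 9.
Step 3: Since n is odd, the median is the middle value at position 5: 15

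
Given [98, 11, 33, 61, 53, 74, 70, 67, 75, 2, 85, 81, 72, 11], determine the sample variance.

923.9396

Step 1: Compute the mean: (98 + 11 + 33 + 61 + 53 + 74 + 70 + 67 + 75 + 2 + 85 + 81 + 72 + 11) / 14 = 56.6429
Step 2: Compute squared deviations from the mean:
  (98 - 56.6429)^2 = 1710.4133
  (11 - 56.6429)^2 = 2083.2704
  (33 - 56.6429)^2 = 558.9847
  (61 - 56.6429)^2 = 18.9847
  (53 - 56.6429)^2 = 13.2704
  (74 - 56.6429)^2 = 301.2704
  (70 - 56.6429)^2 = 178.4133
  (67 - 56.6429)^2 = 107.2704
  (75 - 56.6429)^2 = 336.9847
  (2 - 56.6429)^2 = 2985.8418
  (85 - 56.6429)^2 = 804.1276
  (81 - 56.6429)^2 = 593.2704
  (72 - 56.6429)^2 = 235.8418
  (11 - 56.6429)^2 = 2083.2704
Step 3: Sum of squared deviations = 12011.2143
Step 4: Sample variance = 12011.2143 / 13 = 923.9396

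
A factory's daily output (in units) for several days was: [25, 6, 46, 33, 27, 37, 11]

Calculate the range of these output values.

40

Step 1: Identify the maximum value: max = 46
Step 2: Identify the minimum value: min = 6
Step 3: Range = max - min = 46 - 6 = 40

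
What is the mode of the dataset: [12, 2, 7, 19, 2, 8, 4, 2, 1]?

2

Step 1: Count the frequency of each value:
  1: appears 1 time(s)
  2: appears 3 time(s)
  4: appears 1 time(s)
  7: appears 1 time(s)
  8: appears 1 time(s)
  12: appears 1 time(s)
  19: appears 1 time(s)
Step 2: The value 2 appears most frequently (3 times).
Step 3: Mode = 2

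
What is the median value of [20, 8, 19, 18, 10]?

18

Step 1: Sort the data in ascending order: [8, 10, 18, 19, 20]
Step 2: The number of values is n = 5.
Step 3: Since n is odd, the median is the middle value at position 3: 18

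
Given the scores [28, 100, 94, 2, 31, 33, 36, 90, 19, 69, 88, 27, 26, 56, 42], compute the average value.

49.4

Step 1: Sum all values: 28 + 100 + 94 + 2 + 31 + 33 + 36 + 90 + 19 + 69 + 88 + 27 + 26 + 56 + 42 = 741
Step 2: Count the number of values: n = 15
Step 3: Mean = sum / n = 741 / 15 = 49.4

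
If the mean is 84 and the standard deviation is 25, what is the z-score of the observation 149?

2.6

Step 1: Recall the z-score formula: z = (x - mu) / sigma
Step 2: Substitute values: z = (149 - 84) / 25
Step 3: z = 65 / 25 = 2.6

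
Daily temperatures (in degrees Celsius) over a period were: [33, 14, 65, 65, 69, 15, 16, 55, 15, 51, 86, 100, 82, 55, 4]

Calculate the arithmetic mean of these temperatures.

48.3333

Step 1: Sum all values: 33 + 14 + 65 + 65 + 69 + 15 + 16 + 55 + 15 + 51 + 86 + 100 + 82 + 55 + 4 = 725
Step 2: Count the number of values: n = 15
Step 3: Mean = sum / n = 725 / 15 = 48.3333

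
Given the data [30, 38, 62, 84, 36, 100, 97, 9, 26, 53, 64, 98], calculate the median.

57.5

Step 1: Sort the data in ascending order: [9, 26, 30, 36, 38, 53, 62, 64, 84, 97, 98, 100]
Step 2: The number of values is n = 12.
Step 3: Since n is even, the median is the average of positions 6 and 7:
  Median = (53 + 62) / 2 = 57.5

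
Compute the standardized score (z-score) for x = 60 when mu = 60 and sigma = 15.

0

Step 1: Recall the z-score formula: z = (x - mu) / sigma
Step 2: Substitute values: z = (60 - 60) / 15
Step 3: z = 0 / 15 = 0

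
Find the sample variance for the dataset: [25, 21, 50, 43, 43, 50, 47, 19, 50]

172.25

Step 1: Compute the mean: (25 + 21 + 50 + 43 + 43 + 50 + 47 + 19 + 50) / 9 = 38.6667
Step 2: Compute squared deviations from the mean:
  (25 - 38.6667)^2 = 186.7778
  (21 - 38.6667)^2 = 312.1111
  (50 - 38.6667)^2 = 128.4444
  (43 - 38.6667)^2 = 18.7778
  (43 - 38.6667)^2 = 18.7778
  (50 - 38.6667)^2 = 128.4444
  (47 - 38.6667)^2 = 69.4444
  (19 - 38.6667)^2 = 386.7778
  (50 - 38.6667)^2 = 128.4444
Step 3: Sum of squared deviations = 1378
Step 4: Sample variance = 1378 / 8 = 172.25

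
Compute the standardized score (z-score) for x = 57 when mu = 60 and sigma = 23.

-0.1304

Step 1: Recall the z-score formula: z = (x - mu) / sigma
Step 2: Substitute values: z = (57 - 60) / 23
Step 3: z = -3 / 23 = -0.1304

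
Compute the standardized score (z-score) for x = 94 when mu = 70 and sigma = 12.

2

Step 1: Recall the z-score formula: z = (x - mu) / sigma
Step 2: Substitute values: z = (94 - 70) / 12
Step 3: z = 24 / 12 = 2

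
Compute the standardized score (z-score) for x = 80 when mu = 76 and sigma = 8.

0.5

Step 1: Recall the z-score formula: z = (x - mu) / sigma
Step 2: Substitute values: z = (80 - 76) / 8
Step 3: z = 4 / 8 = 0.5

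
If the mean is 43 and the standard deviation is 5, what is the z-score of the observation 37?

-1.2

Step 1: Recall the z-score formula: z = (x - mu) / sigma
Step 2: Substitute values: z = (37 - 43) / 5
Step 3: z = -6 / 5 = -1.2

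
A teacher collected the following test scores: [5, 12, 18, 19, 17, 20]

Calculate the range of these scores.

15

Step 1: Identify the maximum value: max = 20
Step 2: Identify the minimum value: min = 5
Step 3: Range = max - min = 20 - 5 = 15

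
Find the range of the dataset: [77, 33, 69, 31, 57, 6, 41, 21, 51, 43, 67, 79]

73

Step 1: Identify the maximum value: max = 79
Step 2: Identify the minimum value: min = 6
Step 3: Range = max - min = 79 - 6 = 73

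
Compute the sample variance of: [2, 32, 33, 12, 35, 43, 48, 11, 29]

241.4444

Step 1: Compute the mean: (2 + 32 + 33 + 12 + 35 + 43 + 48 + 11 + 29) / 9 = 27.2222
Step 2: Compute squared deviations from the mean:
  (2 - 27.2222)^2 = 636.1605
  (32 - 27.2222)^2 = 22.8272
  (33 - 27.2222)^2 = 33.3827
  (12 - 27.2222)^2 = 231.716
  (35 - 27.2222)^2 = 60.4938
  (43 - 27.2222)^2 = 248.9383
  (48 - 27.2222)^2 = 431.716
  (11 - 27.2222)^2 = 263.1605
  (29 - 27.2222)^2 = 3.1605
Step 3: Sum of squared deviations = 1931.5556
Step 4: Sample variance = 1931.5556 / 8 = 241.4444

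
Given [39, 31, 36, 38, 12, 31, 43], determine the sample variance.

103.1429

Step 1: Compute the mean: (39 + 31 + 36 + 38 + 12 + 31 + 43) / 7 = 32.8571
Step 2: Compute squared deviations from the mean:
  (39 - 32.8571)^2 = 37.7347
  (31 - 32.8571)^2 = 3.449
  (36 - 32.8571)^2 = 9.8776
  (38 - 32.8571)^2 = 26.449
  (12 - 32.8571)^2 = 435.0204
  (31 - 32.8571)^2 = 3.449
  (43 - 32.8571)^2 = 102.8776
Step 3: Sum of squared deviations = 618.8571
Step 4: Sample variance = 618.8571 / 6 = 103.1429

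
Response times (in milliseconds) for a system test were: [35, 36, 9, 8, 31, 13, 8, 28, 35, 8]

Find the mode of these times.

8

Step 1: Count the frequency of each value:
  8: appears 3 time(s)
  9: appears 1 time(s)
  13: appears 1 time(s)
  28: appears 1 time(s)
  31: appears 1 time(s)
  35: appears 2 time(s)
  36: appears 1 time(s)
Step 2: The value 8 appears most frequently (3 times).
Step 3: Mode = 8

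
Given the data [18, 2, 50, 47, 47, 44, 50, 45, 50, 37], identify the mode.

50

Step 1: Count the frequency of each value:
  2: appears 1 time(s)
  18: appears 1 time(s)
  37: appears 1 time(s)
  44: appears 1 time(s)
  45: appears 1 time(s)
  47: appears 2 time(s)
  50: appears 3 time(s)
Step 2: The value 50 appears most frequently (3 times).
Step 3: Mode = 50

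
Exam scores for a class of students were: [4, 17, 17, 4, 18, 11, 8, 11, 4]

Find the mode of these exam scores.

4

Step 1: Count the frequency of each value:
  4: appears 3 time(s)
  8: appears 1 time(s)
  11: appears 2 time(s)
  17: appears 2 time(s)
  18: appears 1 time(s)
Step 2: The value 4 appears most frequently (3 times).
Step 3: Mode = 4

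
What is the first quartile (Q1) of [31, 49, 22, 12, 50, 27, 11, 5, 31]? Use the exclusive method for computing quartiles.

11.5

Step 1: Sort the data: [5, 11, 12, 22, 27, 31, 31, 49, 50]
Step 2: n = 9
Step 3: Using the exclusive quartile method:
  Q1 = 11.5
  Q2 (median) = 27
  Q3 = 40
  IQR = Q3 - Q1 = 40 - 11.5 = 28.5
Step 4: Q1 = 11.5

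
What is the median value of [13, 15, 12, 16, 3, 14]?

13.5

Step 1: Sort the data in ascending order: [3, 12, 13, 14, 15, 16]
Step 2: The number of values is n = 6.
Step 3: Since n is even, the median is the average of positions 3 and 4:
  Median = (13 + 14) / 2 = 13.5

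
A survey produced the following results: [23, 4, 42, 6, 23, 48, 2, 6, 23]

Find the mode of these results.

23

Step 1: Count the frequency of each value:
  2: appears 1 time(s)
  4: appears 1 time(s)
  6: appears 2 time(s)
  23: appears 3 time(s)
  42: appears 1 time(s)
  48: appears 1 time(s)
Step 2: The value 23 appears most frequently (3 times).
Step 3: Mode = 23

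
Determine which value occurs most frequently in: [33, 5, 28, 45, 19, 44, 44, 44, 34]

44

Step 1: Count the frequency of each value:
  5: appears 1 time(s)
  19: appears 1 time(s)
  28: appears 1 time(s)
  33: appears 1 time(s)
  34: appears 1 time(s)
  44: appears 3 time(s)
  45: appears 1 time(s)
Step 2: The value 44 appears most frequently (3 times).
Step 3: Mode = 44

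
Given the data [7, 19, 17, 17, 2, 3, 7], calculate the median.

7

Step 1: Sort the data in ascending order: [2, 3, 7, 7, 17, 17, 19]
Step 2: The number of values is n = 7.
Step 3: Since n is odd, the median is the middle value at position 4: 7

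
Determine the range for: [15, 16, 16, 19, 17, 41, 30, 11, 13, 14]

30

Step 1: Identify the maximum value: max = 41
Step 2: Identify the minimum value: min = 11
Step 3: Range = max - min = 41 - 11 = 30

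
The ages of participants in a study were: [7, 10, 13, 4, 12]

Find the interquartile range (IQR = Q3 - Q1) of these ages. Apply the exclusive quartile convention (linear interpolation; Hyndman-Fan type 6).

7

Step 1: Sort the data: [4, 7, 10, 12, 13]
Step 2: n = 5
Step 3: Using the exclusive quartile method:
  Q1 = 5.5
  Q2 (median) = 10
  Q3 = 12.5
  IQR = Q3 - Q1 = 12.5 - 5.5 = 7
Step 4: IQR = 7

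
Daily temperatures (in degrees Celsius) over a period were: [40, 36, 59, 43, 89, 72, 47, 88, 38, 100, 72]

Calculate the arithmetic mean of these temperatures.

62.1818

Step 1: Sum all values: 40 + 36 + 59 + 43 + 89 + 72 + 47 + 88 + 38 + 100 + 72 = 684
Step 2: Count the number of values: n = 11
Step 3: Mean = sum / n = 684 / 11 = 62.1818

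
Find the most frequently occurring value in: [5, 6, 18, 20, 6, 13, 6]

6

Step 1: Count the frequency of each value:
  5: appears 1 time(s)
  6: appears 3 time(s)
  13: appears 1 time(s)
  18: appears 1 time(s)
  20: appears 1 time(s)
Step 2: The value 6 appears most frequently (3 times).
Step 3: Mode = 6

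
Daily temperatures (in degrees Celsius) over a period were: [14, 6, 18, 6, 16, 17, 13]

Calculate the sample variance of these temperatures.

24.8095

Step 1: Compute the mean: (14 + 6 + 18 + 6 + 16 + 17 + 13) / 7 = 12.8571
Step 2: Compute squared deviations from the mean:
  (14 - 12.8571)^2 = 1.3061
  (6 - 12.8571)^2 = 47.0204
  (18 - 12.8571)^2 = 26.449
  (6 - 12.8571)^2 = 47.0204
  (16 - 12.8571)^2 = 9.8776
  (17 - 12.8571)^2 = 17.1633
  (13 - 12.8571)^2 = 0.0204
Step 3: Sum of squared deviations = 148.8571
Step 4: Sample variance = 148.8571 / 6 = 24.8095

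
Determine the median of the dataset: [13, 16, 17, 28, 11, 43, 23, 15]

16.5

Step 1: Sort the data in ascending order: [11, 13, 15, 16, 17, 23, 28, 43]
Step 2: The number of values is n = 8.
Step 3: Since n is even, the median is the average of positions 4 and 5:
  Median = (16 + 17) / 2 = 16.5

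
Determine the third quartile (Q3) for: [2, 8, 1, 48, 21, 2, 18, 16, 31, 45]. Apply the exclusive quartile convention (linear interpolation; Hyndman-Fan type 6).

34.5

Step 1: Sort the data: [1, 2, 2, 8, 16, 18, 21, 31, 45, 48]
Step 2: n = 10
Step 3: Using the exclusive quartile method:
  Q1 = 2
  Q2 (median) = 17
  Q3 = 34.5
  IQR = Q3 - Q1 = 34.5 - 2 = 32.5
Step 4: Q3 = 34.5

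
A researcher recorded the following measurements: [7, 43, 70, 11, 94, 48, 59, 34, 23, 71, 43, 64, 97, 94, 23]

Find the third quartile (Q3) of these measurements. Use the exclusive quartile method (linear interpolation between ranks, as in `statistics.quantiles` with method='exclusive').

71

Step 1: Sort the data: [7, 11, 23, 23, 34, 43, 43, 48, 59, 64, 70, 71, 94, 94, 97]
Step 2: n = 15
Step 3: Using the exclusive quartile method:
  Q1 = 23
  Q2 (median) = 48
  Q3 = 71
  IQR = Q3 - Q1 = 71 - 23 = 48
Step 4: Q3 = 71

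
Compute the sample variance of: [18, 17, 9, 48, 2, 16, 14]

209.5714

Step 1: Compute the mean: (18 + 17 + 9 + 48 + 2 + 16 + 14) / 7 = 17.7143
Step 2: Compute squared deviations from the mean:
  (18 - 17.7143)^2 = 0.0816
  (17 - 17.7143)^2 = 0.5102
  (9 - 17.7143)^2 = 75.9388
  (48 - 17.7143)^2 = 917.2245
  (2 - 17.7143)^2 = 246.9388
  (16 - 17.7143)^2 = 2.9388
  (14 - 17.7143)^2 = 13.7959
Step 3: Sum of squared deviations = 1257.4286
Step 4: Sample variance = 1257.4286 / 6 = 209.5714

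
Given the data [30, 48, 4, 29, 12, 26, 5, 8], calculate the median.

19

Step 1: Sort the data in ascending order: [4, 5, 8, 12, 26, 29, 30, 48]
Step 2: The number of values is n = 8.
Step 3: Since n is even, the median is the average of positions 4 and 5:
  Median = (12 + 26) / 2 = 19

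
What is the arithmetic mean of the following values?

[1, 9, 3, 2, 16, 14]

7.5

Step 1: Sum all values: 1 + 9 + 3 + 2 + 16 + 14 = 45
Step 2: Count the number of values: n = 6
Step 3: Mean = sum / n = 45 / 6 = 7.5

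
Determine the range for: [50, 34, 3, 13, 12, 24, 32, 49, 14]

47

Step 1: Identify the maximum value: max = 50
Step 2: Identify the minimum value: min = 3
Step 3: Range = max - min = 50 - 3 = 47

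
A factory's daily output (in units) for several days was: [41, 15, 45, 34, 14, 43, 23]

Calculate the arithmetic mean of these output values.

30.7143

Step 1: Sum all values: 41 + 15 + 45 + 34 + 14 + 43 + 23 = 215
Step 2: Count the number of values: n = 7
Step 3: Mean = sum / n = 215 / 7 = 30.7143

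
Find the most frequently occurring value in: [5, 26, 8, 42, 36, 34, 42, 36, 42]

42

Step 1: Count the frequency of each value:
  5: appears 1 time(s)
  8: appears 1 time(s)
  26: appears 1 time(s)
  34: appears 1 time(s)
  36: appears 2 time(s)
  42: appears 3 time(s)
Step 2: The value 42 appears most frequently (3 times).
Step 3: Mode = 42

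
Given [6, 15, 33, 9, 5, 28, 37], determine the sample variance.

180.3333

Step 1: Compute the mean: (6 + 15 + 33 + 9 + 5 + 28 + 37) / 7 = 19
Step 2: Compute squared deviations from the mean:
  (6 - 19)^2 = 169
  (15 - 19)^2 = 16
  (33 - 19)^2 = 196
  (9 - 19)^2 = 100
  (5 - 19)^2 = 196
  (28 - 19)^2 = 81
  (37 - 19)^2 = 324
Step 3: Sum of squared deviations = 1082
Step 4: Sample variance = 1082 / 6 = 180.3333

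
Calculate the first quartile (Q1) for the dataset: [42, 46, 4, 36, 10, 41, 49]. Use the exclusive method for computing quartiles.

10

Step 1: Sort the data: [4, 10, 36, 41, 42, 46, 49]
Step 2: n = 7
Step 3: Using the exclusive quartile method:
  Q1 = 10
  Q2 (median) = 41
  Q3 = 46
  IQR = Q3 - Q1 = 46 - 10 = 36
Step 4: Q1 = 10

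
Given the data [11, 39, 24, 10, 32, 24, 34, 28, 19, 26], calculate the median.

25

Step 1: Sort the data in ascending order: [10, 11, 19, 24, 24, 26, 28, 32, 34, 39]
Step 2: The number of values is n = 10.
Step 3: Since n is even, the median is the average of positions 5 and 6:
  Median = (24 + 26) / 2 = 25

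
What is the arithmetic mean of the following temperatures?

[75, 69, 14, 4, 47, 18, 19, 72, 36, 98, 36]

44.3636

Step 1: Sum all values: 75 + 69 + 14 + 4 + 47 + 18 + 19 + 72 + 36 + 98 + 36 = 488
Step 2: Count the number of values: n = 11
Step 3: Mean = sum / n = 488 / 11 = 44.3636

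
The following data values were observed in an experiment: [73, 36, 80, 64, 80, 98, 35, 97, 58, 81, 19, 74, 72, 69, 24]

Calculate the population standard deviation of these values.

23.9472

Step 1: Compute the mean: 64
Step 2: Sum of squared deviations from the mean: 8602
Step 3: Population variance = 8602 / 15 = 573.4667
Step 4: Standard deviation = sqrt(573.4667) = 23.9472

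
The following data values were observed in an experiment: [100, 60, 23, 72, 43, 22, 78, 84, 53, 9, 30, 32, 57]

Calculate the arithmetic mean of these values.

51

Step 1: Sum all values: 100 + 60 + 23 + 72 + 43 + 22 + 78 + 84 + 53 + 9 + 30 + 32 + 57 = 663
Step 2: Count the number of values: n = 13
Step 3: Mean = sum / n = 663 / 13 = 51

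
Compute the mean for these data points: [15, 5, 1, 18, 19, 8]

11

Step 1: Sum all values: 15 + 5 + 1 + 18 + 19 + 8 = 66
Step 2: Count the number of values: n = 6
Step 3: Mean = sum / n = 66 / 6 = 11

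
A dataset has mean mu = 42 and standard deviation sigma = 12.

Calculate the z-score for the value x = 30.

-1

Step 1: Recall the z-score formula: z = (x - mu) / sigma
Step 2: Substitute values: z = (30 - 42) / 12
Step 3: z = -12 / 12 = -1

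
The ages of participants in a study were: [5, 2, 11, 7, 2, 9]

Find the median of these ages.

6

Step 1: Sort the data in ascending order: [2, 2, 5, 7, 9, 11]
Step 2: The number of values is n = 6.
Step 3: Since n is even, the median is the average of positions 3 and 4:
  Median = (5 + 7) / 2 = 6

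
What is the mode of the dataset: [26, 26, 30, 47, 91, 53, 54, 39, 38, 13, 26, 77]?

26

Step 1: Count the frequency of each value:
  13: appears 1 time(s)
  26: appears 3 time(s)
  30: appears 1 time(s)
  38: appears 1 time(s)
  39: appears 1 time(s)
  47: appears 1 time(s)
  53: appears 1 time(s)
  54: appears 1 time(s)
  77: appears 1 time(s)
  91: appears 1 time(s)
Step 2: The value 26 appears most frequently (3 times).
Step 3: Mode = 26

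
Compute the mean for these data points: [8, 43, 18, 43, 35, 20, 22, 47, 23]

28.7778

Step 1: Sum all values: 8 + 43 + 18 + 43 + 35 + 20 + 22 + 47 + 23 = 259
Step 2: Count the number of values: n = 9
Step 3: Mean = sum / n = 259 / 9 = 28.7778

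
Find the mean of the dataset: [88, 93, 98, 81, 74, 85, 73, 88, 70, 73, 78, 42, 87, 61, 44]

75.6667

Step 1: Sum all values: 88 + 93 + 98 + 81 + 74 + 85 + 73 + 88 + 70 + 73 + 78 + 42 + 87 + 61 + 44 = 1135
Step 2: Count the number of values: n = 15
Step 3: Mean = sum / n = 1135 / 15 = 75.6667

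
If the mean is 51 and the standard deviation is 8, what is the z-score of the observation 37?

-1.75

Step 1: Recall the z-score formula: z = (x - mu) / sigma
Step 2: Substitute values: z = (37 - 51) / 8
Step 3: z = -14 / 8 = -1.75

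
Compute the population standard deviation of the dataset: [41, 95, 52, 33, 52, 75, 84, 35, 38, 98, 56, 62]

22.0169

Step 1: Compute the mean: 60.0833
Step 2: Sum of squared deviations from the mean: 5816.9167
Step 3: Population variance = 5816.9167 / 12 = 484.7431
Step 4: Standard deviation = sqrt(484.7431) = 22.0169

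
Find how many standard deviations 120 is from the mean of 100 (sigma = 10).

2

Step 1: Recall the z-score formula: z = (x - mu) / sigma
Step 2: Substitute values: z = (120 - 100) / 10
Step 3: z = 20 / 10 = 2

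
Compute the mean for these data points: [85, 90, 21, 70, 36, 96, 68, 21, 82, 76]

64.5

Step 1: Sum all values: 85 + 90 + 21 + 70 + 36 + 96 + 68 + 21 + 82 + 76 = 645
Step 2: Count the number of values: n = 10
Step 3: Mean = sum / n = 645 / 10 = 64.5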